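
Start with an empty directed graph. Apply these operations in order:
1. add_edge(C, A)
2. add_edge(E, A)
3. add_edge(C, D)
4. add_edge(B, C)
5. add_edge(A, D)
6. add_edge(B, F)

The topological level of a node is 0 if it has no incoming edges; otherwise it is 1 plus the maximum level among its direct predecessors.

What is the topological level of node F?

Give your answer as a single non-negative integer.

Answer: 1

Derivation:
Op 1: add_edge(C, A). Edges now: 1
Op 2: add_edge(E, A). Edges now: 2
Op 3: add_edge(C, D). Edges now: 3
Op 4: add_edge(B, C). Edges now: 4
Op 5: add_edge(A, D). Edges now: 5
Op 6: add_edge(B, F). Edges now: 6
Compute levels (Kahn BFS):
  sources (in-degree 0): B, E
  process B: level=0
    B->C: in-degree(C)=0, level(C)=1, enqueue
    B->F: in-degree(F)=0, level(F)=1, enqueue
  process E: level=0
    E->A: in-degree(A)=1, level(A)>=1
  process C: level=1
    C->A: in-degree(A)=0, level(A)=2, enqueue
    C->D: in-degree(D)=1, level(D)>=2
  process F: level=1
  process A: level=2
    A->D: in-degree(D)=0, level(D)=3, enqueue
  process D: level=3
All levels: A:2, B:0, C:1, D:3, E:0, F:1
level(F) = 1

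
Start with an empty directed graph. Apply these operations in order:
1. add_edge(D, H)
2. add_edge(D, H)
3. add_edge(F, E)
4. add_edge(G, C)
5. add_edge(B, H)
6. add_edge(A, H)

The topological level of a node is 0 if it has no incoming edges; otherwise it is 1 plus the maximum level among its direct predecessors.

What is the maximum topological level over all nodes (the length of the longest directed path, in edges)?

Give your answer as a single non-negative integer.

Answer: 1

Derivation:
Op 1: add_edge(D, H). Edges now: 1
Op 2: add_edge(D, H) (duplicate, no change). Edges now: 1
Op 3: add_edge(F, E). Edges now: 2
Op 4: add_edge(G, C). Edges now: 3
Op 5: add_edge(B, H). Edges now: 4
Op 6: add_edge(A, H). Edges now: 5
Compute levels (Kahn BFS):
  sources (in-degree 0): A, B, D, F, G
  process A: level=0
    A->H: in-degree(H)=2, level(H)>=1
  process B: level=0
    B->H: in-degree(H)=1, level(H)>=1
  process D: level=0
    D->H: in-degree(H)=0, level(H)=1, enqueue
  process F: level=0
    F->E: in-degree(E)=0, level(E)=1, enqueue
  process G: level=0
    G->C: in-degree(C)=0, level(C)=1, enqueue
  process H: level=1
  process E: level=1
  process C: level=1
All levels: A:0, B:0, C:1, D:0, E:1, F:0, G:0, H:1
max level = 1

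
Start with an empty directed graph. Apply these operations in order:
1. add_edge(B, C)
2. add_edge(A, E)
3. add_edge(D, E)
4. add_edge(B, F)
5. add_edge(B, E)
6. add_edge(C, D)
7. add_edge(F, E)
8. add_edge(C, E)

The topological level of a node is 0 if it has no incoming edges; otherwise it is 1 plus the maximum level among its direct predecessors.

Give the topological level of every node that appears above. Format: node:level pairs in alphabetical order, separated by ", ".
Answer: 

Op 1: add_edge(B, C). Edges now: 1
Op 2: add_edge(A, E). Edges now: 2
Op 3: add_edge(D, E). Edges now: 3
Op 4: add_edge(B, F). Edges now: 4
Op 5: add_edge(B, E). Edges now: 5
Op 6: add_edge(C, D). Edges now: 6
Op 7: add_edge(F, E). Edges now: 7
Op 8: add_edge(C, E). Edges now: 8
Compute levels (Kahn BFS):
  sources (in-degree 0): A, B
  process A: level=0
    A->E: in-degree(E)=4, level(E)>=1
  process B: level=0
    B->C: in-degree(C)=0, level(C)=1, enqueue
    B->E: in-degree(E)=3, level(E)>=1
    B->F: in-degree(F)=0, level(F)=1, enqueue
  process C: level=1
    C->D: in-degree(D)=0, level(D)=2, enqueue
    C->E: in-degree(E)=2, level(E)>=2
  process F: level=1
    F->E: in-degree(E)=1, level(E)>=2
  process D: level=2
    D->E: in-degree(E)=0, level(E)=3, enqueue
  process E: level=3
All levels: A:0, B:0, C:1, D:2, E:3, F:1

Answer: A:0, B:0, C:1, D:2, E:3, F:1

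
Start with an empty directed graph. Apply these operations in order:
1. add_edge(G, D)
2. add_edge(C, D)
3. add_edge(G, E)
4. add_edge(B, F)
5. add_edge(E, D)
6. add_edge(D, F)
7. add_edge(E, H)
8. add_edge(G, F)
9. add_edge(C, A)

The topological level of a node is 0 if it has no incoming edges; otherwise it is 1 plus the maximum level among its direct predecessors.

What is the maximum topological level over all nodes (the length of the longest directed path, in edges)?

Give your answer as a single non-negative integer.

Answer: 3

Derivation:
Op 1: add_edge(G, D). Edges now: 1
Op 2: add_edge(C, D). Edges now: 2
Op 3: add_edge(G, E). Edges now: 3
Op 4: add_edge(B, F). Edges now: 4
Op 5: add_edge(E, D). Edges now: 5
Op 6: add_edge(D, F). Edges now: 6
Op 7: add_edge(E, H). Edges now: 7
Op 8: add_edge(G, F). Edges now: 8
Op 9: add_edge(C, A). Edges now: 9
Compute levels (Kahn BFS):
  sources (in-degree 0): B, C, G
  process B: level=0
    B->F: in-degree(F)=2, level(F)>=1
  process C: level=0
    C->A: in-degree(A)=0, level(A)=1, enqueue
    C->D: in-degree(D)=2, level(D)>=1
  process G: level=0
    G->D: in-degree(D)=1, level(D)>=1
    G->E: in-degree(E)=0, level(E)=1, enqueue
    G->F: in-degree(F)=1, level(F)>=1
  process A: level=1
  process E: level=1
    E->D: in-degree(D)=0, level(D)=2, enqueue
    E->H: in-degree(H)=0, level(H)=2, enqueue
  process D: level=2
    D->F: in-degree(F)=0, level(F)=3, enqueue
  process H: level=2
  process F: level=3
All levels: A:1, B:0, C:0, D:2, E:1, F:3, G:0, H:2
max level = 3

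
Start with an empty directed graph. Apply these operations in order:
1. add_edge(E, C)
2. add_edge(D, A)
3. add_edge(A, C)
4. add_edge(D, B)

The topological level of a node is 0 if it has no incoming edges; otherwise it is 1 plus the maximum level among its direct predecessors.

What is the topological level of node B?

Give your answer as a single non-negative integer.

Answer: 1

Derivation:
Op 1: add_edge(E, C). Edges now: 1
Op 2: add_edge(D, A). Edges now: 2
Op 3: add_edge(A, C). Edges now: 3
Op 4: add_edge(D, B). Edges now: 4
Compute levels (Kahn BFS):
  sources (in-degree 0): D, E
  process D: level=0
    D->A: in-degree(A)=0, level(A)=1, enqueue
    D->B: in-degree(B)=0, level(B)=1, enqueue
  process E: level=0
    E->C: in-degree(C)=1, level(C)>=1
  process A: level=1
    A->C: in-degree(C)=0, level(C)=2, enqueue
  process B: level=1
  process C: level=2
All levels: A:1, B:1, C:2, D:0, E:0
level(B) = 1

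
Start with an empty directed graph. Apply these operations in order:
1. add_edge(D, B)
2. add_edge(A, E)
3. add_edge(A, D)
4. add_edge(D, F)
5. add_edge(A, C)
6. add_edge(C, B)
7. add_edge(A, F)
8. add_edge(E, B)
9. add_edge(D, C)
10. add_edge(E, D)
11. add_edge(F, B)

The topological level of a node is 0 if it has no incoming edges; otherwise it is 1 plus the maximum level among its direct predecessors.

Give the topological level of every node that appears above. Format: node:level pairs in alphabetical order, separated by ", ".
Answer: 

Answer: A:0, B:4, C:3, D:2, E:1, F:3

Derivation:
Op 1: add_edge(D, B). Edges now: 1
Op 2: add_edge(A, E). Edges now: 2
Op 3: add_edge(A, D). Edges now: 3
Op 4: add_edge(D, F). Edges now: 4
Op 5: add_edge(A, C). Edges now: 5
Op 6: add_edge(C, B). Edges now: 6
Op 7: add_edge(A, F). Edges now: 7
Op 8: add_edge(E, B). Edges now: 8
Op 9: add_edge(D, C). Edges now: 9
Op 10: add_edge(E, D). Edges now: 10
Op 11: add_edge(F, B). Edges now: 11
Compute levels (Kahn BFS):
  sources (in-degree 0): A
  process A: level=0
    A->C: in-degree(C)=1, level(C)>=1
    A->D: in-degree(D)=1, level(D)>=1
    A->E: in-degree(E)=0, level(E)=1, enqueue
    A->F: in-degree(F)=1, level(F)>=1
  process E: level=1
    E->B: in-degree(B)=3, level(B)>=2
    E->D: in-degree(D)=0, level(D)=2, enqueue
  process D: level=2
    D->B: in-degree(B)=2, level(B)>=3
    D->C: in-degree(C)=0, level(C)=3, enqueue
    D->F: in-degree(F)=0, level(F)=3, enqueue
  process C: level=3
    C->B: in-degree(B)=1, level(B)>=4
  process F: level=3
    F->B: in-degree(B)=0, level(B)=4, enqueue
  process B: level=4
All levels: A:0, B:4, C:3, D:2, E:1, F:3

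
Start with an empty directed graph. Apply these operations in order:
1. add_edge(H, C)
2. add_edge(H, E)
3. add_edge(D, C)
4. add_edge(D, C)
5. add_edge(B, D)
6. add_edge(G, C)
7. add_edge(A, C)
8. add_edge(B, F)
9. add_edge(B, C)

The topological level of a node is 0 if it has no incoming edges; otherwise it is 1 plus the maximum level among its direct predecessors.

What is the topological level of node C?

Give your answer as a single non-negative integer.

Answer: 2

Derivation:
Op 1: add_edge(H, C). Edges now: 1
Op 2: add_edge(H, E). Edges now: 2
Op 3: add_edge(D, C). Edges now: 3
Op 4: add_edge(D, C) (duplicate, no change). Edges now: 3
Op 5: add_edge(B, D). Edges now: 4
Op 6: add_edge(G, C). Edges now: 5
Op 7: add_edge(A, C). Edges now: 6
Op 8: add_edge(B, F). Edges now: 7
Op 9: add_edge(B, C). Edges now: 8
Compute levels (Kahn BFS):
  sources (in-degree 0): A, B, G, H
  process A: level=0
    A->C: in-degree(C)=4, level(C)>=1
  process B: level=0
    B->C: in-degree(C)=3, level(C)>=1
    B->D: in-degree(D)=0, level(D)=1, enqueue
    B->F: in-degree(F)=0, level(F)=1, enqueue
  process G: level=0
    G->C: in-degree(C)=2, level(C)>=1
  process H: level=0
    H->C: in-degree(C)=1, level(C)>=1
    H->E: in-degree(E)=0, level(E)=1, enqueue
  process D: level=1
    D->C: in-degree(C)=0, level(C)=2, enqueue
  process F: level=1
  process E: level=1
  process C: level=2
All levels: A:0, B:0, C:2, D:1, E:1, F:1, G:0, H:0
level(C) = 2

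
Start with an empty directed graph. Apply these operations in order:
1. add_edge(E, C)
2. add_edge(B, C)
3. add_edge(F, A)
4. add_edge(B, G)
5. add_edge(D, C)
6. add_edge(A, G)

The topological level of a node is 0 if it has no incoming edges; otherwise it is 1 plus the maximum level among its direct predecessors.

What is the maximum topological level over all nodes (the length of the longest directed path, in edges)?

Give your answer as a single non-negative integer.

Answer: 2

Derivation:
Op 1: add_edge(E, C). Edges now: 1
Op 2: add_edge(B, C). Edges now: 2
Op 3: add_edge(F, A). Edges now: 3
Op 4: add_edge(B, G). Edges now: 4
Op 5: add_edge(D, C). Edges now: 5
Op 6: add_edge(A, G). Edges now: 6
Compute levels (Kahn BFS):
  sources (in-degree 0): B, D, E, F
  process B: level=0
    B->C: in-degree(C)=2, level(C)>=1
    B->G: in-degree(G)=1, level(G)>=1
  process D: level=0
    D->C: in-degree(C)=1, level(C)>=1
  process E: level=0
    E->C: in-degree(C)=0, level(C)=1, enqueue
  process F: level=0
    F->A: in-degree(A)=0, level(A)=1, enqueue
  process C: level=1
  process A: level=1
    A->G: in-degree(G)=0, level(G)=2, enqueue
  process G: level=2
All levels: A:1, B:0, C:1, D:0, E:0, F:0, G:2
max level = 2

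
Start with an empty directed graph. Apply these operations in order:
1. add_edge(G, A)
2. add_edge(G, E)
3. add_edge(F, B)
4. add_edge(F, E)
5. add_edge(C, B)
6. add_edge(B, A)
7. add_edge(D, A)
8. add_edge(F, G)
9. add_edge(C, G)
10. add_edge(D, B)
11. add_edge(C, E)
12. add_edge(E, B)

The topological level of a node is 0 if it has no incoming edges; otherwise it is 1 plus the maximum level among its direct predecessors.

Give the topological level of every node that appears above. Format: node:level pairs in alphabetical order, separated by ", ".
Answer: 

Answer: A:4, B:3, C:0, D:0, E:2, F:0, G:1

Derivation:
Op 1: add_edge(G, A). Edges now: 1
Op 2: add_edge(G, E). Edges now: 2
Op 3: add_edge(F, B). Edges now: 3
Op 4: add_edge(F, E). Edges now: 4
Op 5: add_edge(C, B). Edges now: 5
Op 6: add_edge(B, A). Edges now: 6
Op 7: add_edge(D, A). Edges now: 7
Op 8: add_edge(F, G). Edges now: 8
Op 9: add_edge(C, G). Edges now: 9
Op 10: add_edge(D, B). Edges now: 10
Op 11: add_edge(C, E). Edges now: 11
Op 12: add_edge(E, B). Edges now: 12
Compute levels (Kahn BFS):
  sources (in-degree 0): C, D, F
  process C: level=0
    C->B: in-degree(B)=3, level(B)>=1
    C->E: in-degree(E)=2, level(E)>=1
    C->G: in-degree(G)=1, level(G)>=1
  process D: level=0
    D->A: in-degree(A)=2, level(A)>=1
    D->B: in-degree(B)=2, level(B)>=1
  process F: level=0
    F->B: in-degree(B)=1, level(B)>=1
    F->E: in-degree(E)=1, level(E)>=1
    F->G: in-degree(G)=0, level(G)=1, enqueue
  process G: level=1
    G->A: in-degree(A)=1, level(A)>=2
    G->E: in-degree(E)=0, level(E)=2, enqueue
  process E: level=2
    E->B: in-degree(B)=0, level(B)=3, enqueue
  process B: level=3
    B->A: in-degree(A)=0, level(A)=4, enqueue
  process A: level=4
All levels: A:4, B:3, C:0, D:0, E:2, F:0, G:1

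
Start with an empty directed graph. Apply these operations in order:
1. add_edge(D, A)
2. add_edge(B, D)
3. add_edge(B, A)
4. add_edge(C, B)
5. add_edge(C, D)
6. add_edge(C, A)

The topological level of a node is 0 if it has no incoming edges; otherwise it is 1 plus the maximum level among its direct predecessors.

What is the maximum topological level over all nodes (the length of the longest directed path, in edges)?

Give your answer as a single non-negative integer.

Op 1: add_edge(D, A). Edges now: 1
Op 2: add_edge(B, D). Edges now: 2
Op 3: add_edge(B, A). Edges now: 3
Op 4: add_edge(C, B). Edges now: 4
Op 5: add_edge(C, D). Edges now: 5
Op 6: add_edge(C, A). Edges now: 6
Compute levels (Kahn BFS):
  sources (in-degree 0): C
  process C: level=0
    C->A: in-degree(A)=2, level(A)>=1
    C->B: in-degree(B)=0, level(B)=1, enqueue
    C->D: in-degree(D)=1, level(D)>=1
  process B: level=1
    B->A: in-degree(A)=1, level(A)>=2
    B->D: in-degree(D)=0, level(D)=2, enqueue
  process D: level=2
    D->A: in-degree(A)=0, level(A)=3, enqueue
  process A: level=3
All levels: A:3, B:1, C:0, D:2
max level = 3

Answer: 3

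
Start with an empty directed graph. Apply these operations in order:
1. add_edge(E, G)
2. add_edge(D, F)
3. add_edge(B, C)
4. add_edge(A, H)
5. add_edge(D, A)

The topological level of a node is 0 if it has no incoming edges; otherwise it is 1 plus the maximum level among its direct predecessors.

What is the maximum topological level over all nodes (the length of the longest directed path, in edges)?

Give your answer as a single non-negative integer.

Answer: 2

Derivation:
Op 1: add_edge(E, G). Edges now: 1
Op 2: add_edge(D, F). Edges now: 2
Op 3: add_edge(B, C). Edges now: 3
Op 4: add_edge(A, H). Edges now: 4
Op 5: add_edge(D, A). Edges now: 5
Compute levels (Kahn BFS):
  sources (in-degree 0): B, D, E
  process B: level=0
    B->C: in-degree(C)=0, level(C)=1, enqueue
  process D: level=0
    D->A: in-degree(A)=0, level(A)=1, enqueue
    D->F: in-degree(F)=0, level(F)=1, enqueue
  process E: level=0
    E->G: in-degree(G)=0, level(G)=1, enqueue
  process C: level=1
  process A: level=1
    A->H: in-degree(H)=0, level(H)=2, enqueue
  process F: level=1
  process G: level=1
  process H: level=2
All levels: A:1, B:0, C:1, D:0, E:0, F:1, G:1, H:2
max level = 2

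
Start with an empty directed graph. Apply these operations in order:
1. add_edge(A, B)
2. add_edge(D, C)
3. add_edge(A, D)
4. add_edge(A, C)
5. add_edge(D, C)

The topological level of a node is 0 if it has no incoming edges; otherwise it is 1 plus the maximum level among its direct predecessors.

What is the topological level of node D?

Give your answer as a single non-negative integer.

Op 1: add_edge(A, B). Edges now: 1
Op 2: add_edge(D, C). Edges now: 2
Op 3: add_edge(A, D). Edges now: 3
Op 4: add_edge(A, C). Edges now: 4
Op 5: add_edge(D, C) (duplicate, no change). Edges now: 4
Compute levels (Kahn BFS):
  sources (in-degree 0): A
  process A: level=0
    A->B: in-degree(B)=0, level(B)=1, enqueue
    A->C: in-degree(C)=1, level(C)>=1
    A->D: in-degree(D)=0, level(D)=1, enqueue
  process B: level=1
  process D: level=1
    D->C: in-degree(C)=0, level(C)=2, enqueue
  process C: level=2
All levels: A:0, B:1, C:2, D:1
level(D) = 1

Answer: 1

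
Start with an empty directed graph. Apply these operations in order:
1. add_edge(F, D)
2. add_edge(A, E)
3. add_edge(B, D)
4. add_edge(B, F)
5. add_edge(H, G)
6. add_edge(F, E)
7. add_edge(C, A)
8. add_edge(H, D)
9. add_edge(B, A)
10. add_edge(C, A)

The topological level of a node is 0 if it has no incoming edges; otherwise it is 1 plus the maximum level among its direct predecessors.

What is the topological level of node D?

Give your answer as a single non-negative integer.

Op 1: add_edge(F, D). Edges now: 1
Op 2: add_edge(A, E). Edges now: 2
Op 3: add_edge(B, D). Edges now: 3
Op 4: add_edge(B, F). Edges now: 4
Op 5: add_edge(H, G). Edges now: 5
Op 6: add_edge(F, E). Edges now: 6
Op 7: add_edge(C, A). Edges now: 7
Op 8: add_edge(H, D). Edges now: 8
Op 9: add_edge(B, A). Edges now: 9
Op 10: add_edge(C, A) (duplicate, no change). Edges now: 9
Compute levels (Kahn BFS):
  sources (in-degree 0): B, C, H
  process B: level=0
    B->A: in-degree(A)=1, level(A)>=1
    B->D: in-degree(D)=2, level(D)>=1
    B->F: in-degree(F)=0, level(F)=1, enqueue
  process C: level=0
    C->A: in-degree(A)=0, level(A)=1, enqueue
  process H: level=0
    H->D: in-degree(D)=1, level(D)>=1
    H->G: in-degree(G)=0, level(G)=1, enqueue
  process F: level=1
    F->D: in-degree(D)=0, level(D)=2, enqueue
    F->E: in-degree(E)=1, level(E)>=2
  process A: level=1
    A->E: in-degree(E)=0, level(E)=2, enqueue
  process G: level=1
  process D: level=2
  process E: level=2
All levels: A:1, B:0, C:0, D:2, E:2, F:1, G:1, H:0
level(D) = 2

Answer: 2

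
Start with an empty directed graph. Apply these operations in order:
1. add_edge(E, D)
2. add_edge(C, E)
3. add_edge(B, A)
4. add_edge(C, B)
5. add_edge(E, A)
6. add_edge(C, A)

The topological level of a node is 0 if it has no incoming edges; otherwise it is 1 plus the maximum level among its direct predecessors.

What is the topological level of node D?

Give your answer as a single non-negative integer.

Op 1: add_edge(E, D). Edges now: 1
Op 2: add_edge(C, E). Edges now: 2
Op 3: add_edge(B, A). Edges now: 3
Op 4: add_edge(C, B). Edges now: 4
Op 5: add_edge(E, A). Edges now: 5
Op 6: add_edge(C, A). Edges now: 6
Compute levels (Kahn BFS):
  sources (in-degree 0): C
  process C: level=0
    C->A: in-degree(A)=2, level(A)>=1
    C->B: in-degree(B)=0, level(B)=1, enqueue
    C->E: in-degree(E)=0, level(E)=1, enqueue
  process B: level=1
    B->A: in-degree(A)=1, level(A)>=2
  process E: level=1
    E->A: in-degree(A)=0, level(A)=2, enqueue
    E->D: in-degree(D)=0, level(D)=2, enqueue
  process A: level=2
  process D: level=2
All levels: A:2, B:1, C:0, D:2, E:1
level(D) = 2

Answer: 2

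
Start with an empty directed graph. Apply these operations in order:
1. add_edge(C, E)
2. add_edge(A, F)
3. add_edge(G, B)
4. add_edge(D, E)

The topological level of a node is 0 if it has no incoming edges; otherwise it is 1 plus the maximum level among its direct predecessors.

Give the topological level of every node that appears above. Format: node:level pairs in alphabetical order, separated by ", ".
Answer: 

Op 1: add_edge(C, E). Edges now: 1
Op 2: add_edge(A, F). Edges now: 2
Op 3: add_edge(G, B). Edges now: 3
Op 4: add_edge(D, E). Edges now: 4
Compute levels (Kahn BFS):
  sources (in-degree 0): A, C, D, G
  process A: level=0
    A->F: in-degree(F)=0, level(F)=1, enqueue
  process C: level=0
    C->E: in-degree(E)=1, level(E)>=1
  process D: level=0
    D->E: in-degree(E)=0, level(E)=1, enqueue
  process G: level=0
    G->B: in-degree(B)=0, level(B)=1, enqueue
  process F: level=1
  process E: level=1
  process B: level=1
All levels: A:0, B:1, C:0, D:0, E:1, F:1, G:0

Answer: A:0, B:1, C:0, D:0, E:1, F:1, G:0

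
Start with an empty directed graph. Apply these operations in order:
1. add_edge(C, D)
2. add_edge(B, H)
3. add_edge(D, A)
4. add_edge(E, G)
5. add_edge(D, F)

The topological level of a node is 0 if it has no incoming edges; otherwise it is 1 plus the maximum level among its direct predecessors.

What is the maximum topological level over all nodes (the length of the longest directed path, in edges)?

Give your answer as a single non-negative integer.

Answer: 2

Derivation:
Op 1: add_edge(C, D). Edges now: 1
Op 2: add_edge(B, H). Edges now: 2
Op 3: add_edge(D, A). Edges now: 3
Op 4: add_edge(E, G). Edges now: 4
Op 5: add_edge(D, F). Edges now: 5
Compute levels (Kahn BFS):
  sources (in-degree 0): B, C, E
  process B: level=0
    B->H: in-degree(H)=0, level(H)=1, enqueue
  process C: level=0
    C->D: in-degree(D)=0, level(D)=1, enqueue
  process E: level=0
    E->G: in-degree(G)=0, level(G)=1, enqueue
  process H: level=1
  process D: level=1
    D->A: in-degree(A)=0, level(A)=2, enqueue
    D->F: in-degree(F)=0, level(F)=2, enqueue
  process G: level=1
  process A: level=2
  process F: level=2
All levels: A:2, B:0, C:0, D:1, E:0, F:2, G:1, H:1
max level = 2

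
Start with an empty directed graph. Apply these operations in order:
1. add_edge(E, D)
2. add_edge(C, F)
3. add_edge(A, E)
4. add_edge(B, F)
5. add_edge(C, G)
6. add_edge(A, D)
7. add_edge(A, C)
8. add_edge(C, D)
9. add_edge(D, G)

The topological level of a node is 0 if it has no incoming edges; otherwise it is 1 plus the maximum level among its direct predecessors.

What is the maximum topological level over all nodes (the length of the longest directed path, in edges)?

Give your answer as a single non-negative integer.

Op 1: add_edge(E, D). Edges now: 1
Op 2: add_edge(C, F). Edges now: 2
Op 3: add_edge(A, E). Edges now: 3
Op 4: add_edge(B, F). Edges now: 4
Op 5: add_edge(C, G). Edges now: 5
Op 6: add_edge(A, D). Edges now: 6
Op 7: add_edge(A, C). Edges now: 7
Op 8: add_edge(C, D). Edges now: 8
Op 9: add_edge(D, G). Edges now: 9
Compute levels (Kahn BFS):
  sources (in-degree 0): A, B
  process A: level=0
    A->C: in-degree(C)=0, level(C)=1, enqueue
    A->D: in-degree(D)=2, level(D)>=1
    A->E: in-degree(E)=0, level(E)=1, enqueue
  process B: level=0
    B->F: in-degree(F)=1, level(F)>=1
  process C: level=1
    C->D: in-degree(D)=1, level(D)>=2
    C->F: in-degree(F)=0, level(F)=2, enqueue
    C->G: in-degree(G)=1, level(G)>=2
  process E: level=1
    E->D: in-degree(D)=0, level(D)=2, enqueue
  process F: level=2
  process D: level=2
    D->G: in-degree(G)=0, level(G)=3, enqueue
  process G: level=3
All levels: A:0, B:0, C:1, D:2, E:1, F:2, G:3
max level = 3

Answer: 3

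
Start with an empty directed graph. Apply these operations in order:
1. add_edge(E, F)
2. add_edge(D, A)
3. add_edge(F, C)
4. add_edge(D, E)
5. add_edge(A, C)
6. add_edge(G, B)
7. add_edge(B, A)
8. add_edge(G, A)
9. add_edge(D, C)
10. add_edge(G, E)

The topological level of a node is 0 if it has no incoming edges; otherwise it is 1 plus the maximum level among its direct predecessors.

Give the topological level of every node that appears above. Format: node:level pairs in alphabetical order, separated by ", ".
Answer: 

Op 1: add_edge(E, F). Edges now: 1
Op 2: add_edge(D, A). Edges now: 2
Op 3: add_edge(F, C). Edges now: 3
Op 4: add_edge(D, E). Edges now: 4
Op 5: add_edge(A, C). Edges now: 5
Op 6: add_edge(G, B). Edges now: 6
Op 7: add_edge(B, A). Edges now: 7
Op 8: add_edge(G, A). Edges now: 8
Op 9: add_edge(D, C). Edges now: 9
Op 10: add_edge(G, E). Edges now: 10
Compute levels (Kahn BFS):
  sources (in-degree 0): D, G
  process D: level=0
    D->A: in-degree(A)=2, level(A)>=1
    D->C: in-degree(C)=2, level(C)>=1
    D->E: in-degree(E)=1, level(E)>=1
  process G: level=0
    G->A: in-degree(A)=1, level(A)>=1
    G->B: in-degree(B)=0, level(B)=1, enqueue
    G->E: in-degree(E)=0, level(E)=1, enqueue
  process B: level=1
    B->A: in-degree(A)=0, level(A)=2, enqueue
  process E: level=1
    E->F: in-degree(F)=0, level(F)=2, enqueue
  process A: level=2
    A->C: in-degree(C)=1, level(C)>=3
  process F: level=2
    F->C: in-degree(C)=0, level(C)=3, enqueue
  process C: level=3
All levels: A:2, B:1, C:3, D:0, E:1, F:2, G:0

Answer: A:2, B:1, C:3, D:0, E:1, F:2, G:0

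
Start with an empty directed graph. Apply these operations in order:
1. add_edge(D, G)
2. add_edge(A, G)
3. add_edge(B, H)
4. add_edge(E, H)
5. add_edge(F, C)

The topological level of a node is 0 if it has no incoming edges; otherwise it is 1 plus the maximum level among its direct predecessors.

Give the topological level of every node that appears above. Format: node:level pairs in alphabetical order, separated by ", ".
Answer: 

Op 1: add_edge(D, G). Edges now: 1
Op 2: add_edge(A, G). Edges now: 2
Op 3: add_edge(B, H). Edges now: 3
Op 4: add_edge(E, H). Edges now: 4
Op 5: add_edge(F, C). Edges now: 5
Compute levels (Kahn BFS):
  sources (in-degree 0): A, B, D, E, F
  process A: level=0
    A->G: in-degree(G)=1, level(G)>=1
  process B: level=0
    B->H: in-degree(H)=1, level(H)>=1
  process D: level=0
    D->G: in-degree(G)=0, level(G)=1, enqueue
  process E: level=0
    E->H: in-degree(H)=0, level(H)=1, enqueue
  process F: level=0
    F->C: in-degree(C)=0, level(C)=1, enqueue
  process G: level=1
  process H: level=1
  process C: level=1
All levels: A:0, B:0, C:1, D:0, E:0, F:0, G:1, H:1

Answer: A:0, B:0, C:1, D:0, E:0, F:0, G:1, H:1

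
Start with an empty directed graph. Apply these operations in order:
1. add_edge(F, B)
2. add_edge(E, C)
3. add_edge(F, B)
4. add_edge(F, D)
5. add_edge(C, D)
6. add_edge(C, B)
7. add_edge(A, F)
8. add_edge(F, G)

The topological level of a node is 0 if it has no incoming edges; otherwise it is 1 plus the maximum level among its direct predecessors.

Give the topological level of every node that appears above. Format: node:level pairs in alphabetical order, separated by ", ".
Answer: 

Answer: A:0, B:2, C:1, D:2, E:0, F:1, G:2

Derivation:
Op 1: add_edge(F, B). Edges now: 1
Op 2: add_edge(E, C). Edges now: 2
Op 3: add_edge(F, B) (duplicate, no change). Edges now: 2
Op 4: add_edge(F, D). Edges now: 3
Op 5: add_edge(C, D). Edges now: 4
Op 6: add_edge(C, B). Edges now: 5
Op 7: add_edge(A, F). Edges now: 6
Op 8: add_edge(F, G). Edges now: 7
Compute levels (Kahn BFS):
  sources (in-degree 0): A, E
  process A: level=0
    A->F: in-degree(F)=0, level(F)=1, enqueue
  process E: level=0
    E->C: in-degree(C)=0, level(C)=1, enqueue
  process F: level=1
    F->B: in-degree(B)=1, level(B)>=2
    F->D: in-degree(D)=1, level(D)>=2
    F->G: in-degree(G)=0, level(G)=2, enqueue
  process C: level=1
    C->B: in-degree(B)=0, level(B)=2, enqueue
    C->D: in-degree(D)=0, level(D)=2, enqueue
  process G: level=2
  process B: level=2
  process D: level=2
All levels: A:0, B:2, C:1, D:2, E:0, F:1, G:2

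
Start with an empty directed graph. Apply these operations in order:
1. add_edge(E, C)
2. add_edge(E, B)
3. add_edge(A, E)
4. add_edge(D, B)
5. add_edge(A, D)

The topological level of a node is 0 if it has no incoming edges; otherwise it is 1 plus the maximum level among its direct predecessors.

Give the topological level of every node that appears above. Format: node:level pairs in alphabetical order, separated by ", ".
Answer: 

Op 1: add_edge(E, C). Edges now: 1
Op 2: add_edge(E, B). Edges now: 2
Op 3: add_edge(A, E). Edges now: 3
Op 4: add_edge(D, B). Edges now: 4
Op 5: add_edge(A, D). Edges now: 5
Compute levels (Kahn BFS):
  sources (in-degree 0): A
  process A: level=0
    A->D: in-degree(D)=0, level(D)=1, enqueue
    A->E: in-degree(E)=0, level(E)=1, enqueue
  process D: level=1
    D->B: in-degree(B)=1, level(B)>=2
  process E: level=1
    E->B: in-degree(B)=0, level(B)=2, enqueue
    E->C: in-degree(C)=0, level(C)=2, enqueue
  process B: level=2
  process C: level=2
All levels: A:0, B:2, C:2, D:1, E:1

Answer: A:0, B:2, C:2, D:1, E:1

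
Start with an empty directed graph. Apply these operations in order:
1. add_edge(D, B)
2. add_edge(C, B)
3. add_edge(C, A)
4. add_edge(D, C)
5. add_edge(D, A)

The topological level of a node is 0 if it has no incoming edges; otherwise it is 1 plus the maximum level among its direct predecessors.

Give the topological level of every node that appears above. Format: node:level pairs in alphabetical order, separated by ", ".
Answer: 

Answer: A:2, B:2, C:1, D:0

Derivation:
Op 1: add_edge(D, B). Edges now: 1
Op 2: add_edge(C, B). Edges now: 2
Op 3: add_edge(C, A). Edges now: 3
Op 4: add_edge(D, C). Edges now: 4
Op 5: add_edge(D, A). Edges now: 5
Compute levels (Kahn BFS):
  sources (in-degree 0): D
  process D: level=0
    D->A: in-degree(A)=1, level(A)>=1
    D->B: in-degree(B)=1, level(B)>=1
    D->C: in-degree(C)=0, level(C)=1, enqueue
  process C: level=1
    C->A: in-degree(A)=0, level(A)=2, enqueue
    C->B: in-degree(B)=0, level(B)=2, enqueue
  process A: level=2
  process B: level=2
All levels: A:2, B:2, C:1, D:0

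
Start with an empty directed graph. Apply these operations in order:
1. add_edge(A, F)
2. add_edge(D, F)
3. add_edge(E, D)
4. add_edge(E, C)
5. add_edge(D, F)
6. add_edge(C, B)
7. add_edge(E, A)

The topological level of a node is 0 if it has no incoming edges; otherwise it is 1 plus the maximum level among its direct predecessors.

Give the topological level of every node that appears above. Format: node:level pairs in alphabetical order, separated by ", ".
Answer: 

Answer: A:1, B:2, C:1, D:1, E:0, F:2

Derivation:
Op 1: add_edge(A, F). Edges now: 1
Op 2: add_edge(D, F). Edges now: 2
Op 3: add_edge(E, D). Edges now: 3
Op 4: add_edge(E, C). Edges now: 4
Op 5: add_edge(D, F) (duplicate, no change). Edges now: 4
Op 6: add_edge(C, B). Edges now: 5
Op 7: add_edge(E, A). Edges now: 6
Compute levels (Kahn BFS):
  sources (in-degree 0): E
  process E: level=0
    E->A: in-degree(A)=0, level(A)=1, enqueue
    E->C: in-degree(C)=0, level(C)=1, enqueue
    E->D: in-degree(D)=0, level(D)=1, enqueue
  process A: level=1
    A->F: in-degree(F)=1, level(F)>=2
  process C: level=1
    C->B: in-degree(B)=0, level(B)=2, enqueue
  process D: level=1
    D->F: in-degree(F)=0, level(F)=2, enqueue
  process B: level=2
  process F: level=2
All levels: A:1, B:2, C:1, D:1, E:0, F:2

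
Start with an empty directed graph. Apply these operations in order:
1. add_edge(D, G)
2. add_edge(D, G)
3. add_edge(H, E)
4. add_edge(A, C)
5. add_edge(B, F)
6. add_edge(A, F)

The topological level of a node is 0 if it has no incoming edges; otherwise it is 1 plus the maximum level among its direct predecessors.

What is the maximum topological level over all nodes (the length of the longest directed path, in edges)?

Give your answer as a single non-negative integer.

Op 1: add_edge(D, G). Edges now: 1
Op 2: add_edge(D, G) (duplicate, no change). Edges now: 1
Op 3: add_edge(H, E). Edges now: 2
Op 4: add_edge(A, C). Edges now: 3
Op 5: add_edge(B, F). Edges now: 4
Op 6: add_edge(A, F). Edges now: 5
Compute levels (Kahn BFS):
  sources (in-degree 0): A, B, D, H
  process A: level=0
    A->C: in-degree(C)=0, level(C)=1, enqueue
    A->F: in-degree(F)=1, level(F)>=1
  process B: level=0
    B->F: in-degree(F)=0, level(F)=1, enqueue
  process D: level=0
    D->G: in-degree(G)=0, level(G)=1, enqueue
  process H: level=0
    H->E: in-degree(E)=0, level(E)=1, enqueue
  process C: level=1
  process F: level=1
  process G: level=1
  process E: level=1
All levels: A:0, B:0, C:1, D:0, E:1, F:1, G:1, H:0
max level = 1

Answer: 1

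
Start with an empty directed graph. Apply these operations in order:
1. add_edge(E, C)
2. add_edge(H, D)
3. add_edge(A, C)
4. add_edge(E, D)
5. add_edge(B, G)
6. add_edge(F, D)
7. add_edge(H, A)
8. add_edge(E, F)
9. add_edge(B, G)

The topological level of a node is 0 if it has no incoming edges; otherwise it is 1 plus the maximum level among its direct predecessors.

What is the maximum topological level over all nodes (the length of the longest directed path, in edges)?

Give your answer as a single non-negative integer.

Op 1: add_edge(E, C). Edges now: 1
Op 2: add_edge(H, D). Edges now: 2
Op 3: add_edge(A, C). Edges now: 3
Op 4: add_edge(E, D). Edges now: 4
Op 5: add_edge(B, G). Edges now: 5
Op 6: add_edge(F, D). Edges now: 6
Op 7: add_edge(H, A). Edges now: 7
Op 8: add_edge(E, F). Edges now: 8
Op 9: add_edge(B, G) (duplicate, no change). Edges now: 8
Compute levels (Kahn BFS):
  sources (in-degree 0): B, E, H
  process B: level=0
    B->G: in-degree(G)=0, level(G)=1, enqueue
  process E: level=0
    E->C: in-degree(C)=1, level(C)>=1
    E->D: in-degree(D)=2, level(D)>=1
    E->F: in-degree(F)=0, level(F)=1, enqueue
  process H: level=0
    H->A: in-degree(A)=0, level(A)=1, enqueue
    H->D: in-degree(D)=1, level(D)>=1
  process G: level=1
  process F: level=1
    F->D: in-degree(D)=0, level(D)=2, enqueue
  process A: level=1
    A->C: in-degree(C)=0, level(C)=2, enqueue
  process D: level=2
  process C: level=2
All levels: A:1, B:0, C:2, D:2, E:0, F:1, G:1, H:0
max level = 2

Answer: 2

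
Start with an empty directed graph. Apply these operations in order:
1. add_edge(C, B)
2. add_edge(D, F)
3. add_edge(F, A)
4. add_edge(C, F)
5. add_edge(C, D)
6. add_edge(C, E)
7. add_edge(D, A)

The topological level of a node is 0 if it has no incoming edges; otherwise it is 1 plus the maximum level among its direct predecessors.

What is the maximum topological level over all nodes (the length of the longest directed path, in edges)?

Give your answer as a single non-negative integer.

Op 1: add_edge(C, B). Edges now: 1
Op 2: add_edge(D, F). Edges now: 2
Op 3: add_edge(F, A). Edges now: 3
Op 4: add_edge(C, F). Edges now: 4
Op 5: add_edge(C, D). Edges now: 5
Op 6: add_edge(C, E). Edges now: 6
Op 7: add_edge(D, A). Edges now: 7
Compute levels (Kahn BFS):
  sources (in-degree 0): C
  process C: level=0
    C->B: in-degree(B)=0, level(B)=1, enqueue
    C->D: in-degree(D)=0, level(D)=1, enqueue
    C->E: in-degree(E)=0, level(E)=1, enqueue
    C->F: in-degree(F)=1, level(F)>=1
  process B: level=1
  process D: level=1
    D->A: in-degree(A)=1, level(A)>=2
    D->F: in-degree(F)=0, level(F)=2, enqueue
  process E: level=1
  process F: level=2
    F->A: in-degree(A)=0, level(A)=3, enqueue
  process A: level=3
All levels: A:3, B:1, C:0, D:1, E:1, F:2
max level = 3

Answer: 3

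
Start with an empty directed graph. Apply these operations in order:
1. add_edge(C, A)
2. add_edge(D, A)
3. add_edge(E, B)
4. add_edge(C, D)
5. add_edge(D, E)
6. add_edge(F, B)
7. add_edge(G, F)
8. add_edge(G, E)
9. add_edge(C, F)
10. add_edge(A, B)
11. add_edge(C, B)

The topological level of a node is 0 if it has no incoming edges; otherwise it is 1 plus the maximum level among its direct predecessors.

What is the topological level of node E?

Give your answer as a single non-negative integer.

Answer: 2

Derivation:
Op 1: add_edge(C, A). Edges now: 1
Op 2: add_edge(D, A). Edges now: 2
Op 3: add_edge(E, B). Edges now: 3
Op 4: add_edge(C, D). Edges now: 4
Op 5: add_edge(D, E). Edges now: 5
Op 6: add_edge(F, B). Edges now: 6
Op 7: add_edge(G, F). Edges now: 7
Op 8: add_edge(G, E). Edges now: 8
Op 9: add_edge(C, F). Edges now: 9
Op 10: add_edge(A, B). Edges now: 10
Op 11: add_edge(C, B). Edges now: 11
Compute levels (Kahn BFS):
  sources (in-degree 0): C, G
  process C: level=0
    C->A: in-degree(A)=1, level(A)>=1
    C->B: in-degree(B)=3, level(B)>=1
    C->D: in-degree(D)=0, level(D)=1, enqueue
    C->F: in-degree(F)=1, level(F)>=1
  process G: level=0
    G->E: in-degree(E)=1, level(E)>=1
    G->F: in-degree(F)=0, level(F)=1, enqueue
  process D: level=1
    D->A: in-degree(A)=0, level(A)=2, enqueue
    D->E: in-degree(E)=0, level(E)=2, enqueue
  process F: level=1
    F->B: in-degree(B)=2, level(B)>=2
  process A: level=2
    A->B: in-degree(B)=1, level(B)>=3
  process E: level=2
    E->B: in-degree(B)=0, level(B)=3, enqueue
  process B: level=3
All levels: A:2, B:3, C:0, D:1, E:2, F:1, G:0
level(E) = 2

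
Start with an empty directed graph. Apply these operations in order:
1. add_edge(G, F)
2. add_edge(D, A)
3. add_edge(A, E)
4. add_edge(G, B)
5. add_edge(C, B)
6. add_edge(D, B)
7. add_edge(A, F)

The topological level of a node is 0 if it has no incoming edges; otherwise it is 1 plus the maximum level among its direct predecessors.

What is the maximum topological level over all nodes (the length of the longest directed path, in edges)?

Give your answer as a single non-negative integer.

Op 1: add_edge(G, F). Edges now: 1
Op 2: add_edge(D, A). Edges now: 2
Op 3: add_edge(A, E). Edges now: 3
Op 4: add_edge(G, B). Edges now: 4
Op 5: add_edge(C, B). Edges now: 5
Op 6: add_edge(D, B). Edges now: 6
Op 7: add_edge(A, F). Edges now: 7
Compute levels (Kahn BFS):
  sources (in-degree 0): C, D, G
  process C: level=0
    C->B: in-degree(B)=2, level(B)>=1
  process D: level=0
    D->A: in-degree(A)=0, level(A)=1, enqueue
    D->B: in-degree(B)=1, level(B)>=1
  process G: level=0
    G->B: in-degree(B)=0, level(B)=1, enqueue
    G->F: in-degree(F)=1, level(F)>=1
  process A: level=1
    A->E: in-degree(E)=0, level(E)=2, enqueue
    A->F: in-degree(F)=0, level(F)=2, enqueue
  process B: level=1
  process E: level=2
  process F: level=2
All levels: A:1, B:1, C:0, D:0, E:2, F:2, G:0
max level = 2

Answer: 2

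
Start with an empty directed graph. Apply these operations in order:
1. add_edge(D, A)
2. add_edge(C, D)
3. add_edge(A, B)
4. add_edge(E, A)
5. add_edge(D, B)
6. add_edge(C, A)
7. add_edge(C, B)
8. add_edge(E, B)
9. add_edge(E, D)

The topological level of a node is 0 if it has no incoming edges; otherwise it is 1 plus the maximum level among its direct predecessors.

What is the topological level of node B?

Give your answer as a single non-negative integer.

Answer: 3

Derivation:
Op 1: add_edge(D, A). Edges now: 1
Op 2: add_edge(C, D). Edges now: 2
Op 3: add_edge(A, B). Edges now: 3
Op 4: add_edge(E, A). Edges now: 4
Op 5: add_edge(D, B). Edges now: 5
Op 6: add_edge(C, A). Edges now: 6
Op 7: add_edge(C, B). Edges now: 7
Op 8: add_edge(E, B). Edges now: 8
Op 9: add_edge(E, D). Edges now: 9
Compute levels (Kahn BFS):
  sources (in-degree 0): C, E
  process C: level=0
    C->A: in-degree(A)=2, level(A)>=1
    C->B: in-degree(B)=3, level(B)>=1
    C->D: in-degree(D)=1, level(D)>=1
  process E: level=0
    E->A: in-degree(A)=1, level(A)>=1
    E->B: in-degree(B)=2, level(B)>=1
    E->D: in-degree(D)=0, level(D)=1, enqueue
  process D: level=1
    D->A: in-degree(A)=0, level(A)=2, enqueue
    D->B: in-degree(B)=1, level(B)>=2
  process A: level=2
    A->B: in-degree(B)=0, level(B)=3, enqueue
  process B: level=3
All levels: A:2, B:3, C:0, D:1, E:0
level(B) = 3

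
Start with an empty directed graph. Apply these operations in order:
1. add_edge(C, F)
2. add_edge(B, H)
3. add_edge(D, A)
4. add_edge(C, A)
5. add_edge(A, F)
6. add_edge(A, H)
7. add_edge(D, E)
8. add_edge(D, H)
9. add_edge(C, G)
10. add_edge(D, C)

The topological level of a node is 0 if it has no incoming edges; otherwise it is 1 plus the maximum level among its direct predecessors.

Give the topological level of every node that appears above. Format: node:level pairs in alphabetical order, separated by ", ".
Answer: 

Answer: A:2, B:0, C:1, D:0, E:1, F:3, G:2, H:3

Derivation:
Op 1: add_edge(C, F). Edges now: 1
Op 2: add_edge(B, H). Edges now: 2
Op 3: add_edge(D, A). Edges now: 3
Op 4: add_edge(C, A). Edges now: 4
Op 5: add_edge(A, F). Edges now: 5
Op 6: add_edge(A, H). Edges now: 6
Op 7: add_edge(D, E). Edges now: 7
Op 8: add_edge(D, H). Edges now: 8
Op 9: add_edge(C, G). Edges now: 9
Op 10: add_edge(D, C). Edges now: 10
Compute levels (Kahn BFS):
  sources (in-degree 0): B, D
  process B: level=0
    B->H: in-degree(H)=2, level(H)>=1
  process D: level=0
    D->A: in-degree(A)=1, level(A)>=1
    D->C: in-degree(C)=0, level(C)=1, enqueue
    D->E: in-degree(E)=0, level(E)=1, enqueue
    D->H: in-degree(H)=1, level(H)>=1
  process C: level=1
    C->A: in-degree(A)=0, level(A)=2, enqueue
    C->F: in-degree(F)=1, level(F)>=2
    C->G: in-degree(G)=0, level(G)=2, enqueue
  process E: level=1
  process A: level=2
    A->F: in-degree(F)=0, level(F)=3, enqueue
    A->H: in-degree(H)=0, level(H)=3, enqueue
  process G: level=2
  process F: level=3
  process H: level=3
All levels: A:2, B:0, C:1, D:0, E:1, F:3, G:2, H:3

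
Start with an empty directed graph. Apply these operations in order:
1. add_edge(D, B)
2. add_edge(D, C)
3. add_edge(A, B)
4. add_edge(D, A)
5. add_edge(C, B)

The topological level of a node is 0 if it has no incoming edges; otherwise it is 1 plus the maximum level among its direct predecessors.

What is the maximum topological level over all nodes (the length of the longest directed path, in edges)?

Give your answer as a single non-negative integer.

Op 1: add_edge(D, B). Edges now: 1
Op 2: add_edge(D, C). Edges now: 2
Op 3: add_edge(A, B). Edges now: 3
Op 4: add_edge(D, A). Edges now: 4
Op 5: add_edge(C, B). Edges now: 5
Compute levels (Kahn BFS):
  sources (in-degree 0): D
  process D: level=0
    D->A: in-degree(A)=0, level(A)=1, enqueue
    D->B: in-degree(B)=2, level(B)>=1
    D->C: in-degree(C)=0, level(C)=1, enqueue
  process A: level=1
    A->B: in-degree(B)=1, level(B)>=2
  process C: level=1
    C->B: in-degree(B)=0, level(B)=2, enqueue
  process B: level=2
All levels: A:1, B:2, C:1, D:0
max level = 2

Answer: 2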